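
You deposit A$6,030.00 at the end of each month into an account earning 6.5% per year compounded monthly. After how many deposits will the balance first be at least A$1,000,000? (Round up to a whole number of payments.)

Periodic rate r = 0.065/12 per month; n is counted in months.
Ordinary annuity FV: 1,000,000 = 6,030 × [((1+r)^n − 1)/r].
(1+r)^n = 1 + 1,000,000 × r / 6,030, so n = ln(1 + 1,000,000·r/6,030) / ln(1+r) = 118.65.
Round up to a whole number of payments: n = 119.

119 payments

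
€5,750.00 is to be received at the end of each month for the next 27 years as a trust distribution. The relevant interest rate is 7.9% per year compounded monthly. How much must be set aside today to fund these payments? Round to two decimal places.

€769,208.11

This is an ordinary annuity: 324 payments of €5,750.00 at the end of each month.
Periodic rate r = 0.079/12 per month; n is counted in months.
PV = PMT × [(1 − (1+r)^−n)/r] = 5,750 × [1 − (1+r)^−324] / r = €769,208.11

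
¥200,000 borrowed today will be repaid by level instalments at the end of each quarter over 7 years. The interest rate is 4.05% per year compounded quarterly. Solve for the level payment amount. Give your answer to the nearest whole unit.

¥8,239

Level ordinary annuity; solve PV = PMT × [(1 − (1+r)^−n)/r] for PMT.
Periodic rate r = 0.0405/4 per quarter; n is counted in quarters.
With n = 28: PMT = 200,000 / ([(1 − (1+r)^−n)/r]) = ¥8,239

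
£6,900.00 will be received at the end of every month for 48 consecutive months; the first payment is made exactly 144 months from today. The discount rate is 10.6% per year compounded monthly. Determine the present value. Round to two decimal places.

£76,481.32

Ordinary annuity of 48 payments, first payment at period 144.
Periodic rate r = 0.106/12 per month; n is counted in months.
The ordinary-annuity PV formula values the stream one period before the first payment (period 143); discount that back 143 periods:
PV₀ = 6,900 × [1 − (1+r)^−48] / r × (1+r)^−143 = £76,481.32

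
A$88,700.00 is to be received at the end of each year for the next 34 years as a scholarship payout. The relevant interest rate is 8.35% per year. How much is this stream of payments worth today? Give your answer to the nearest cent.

This is an ordinary annuity: 34 payments of A$88,700.00 at the end of each year.
Periodic rate r = 0.0835 per year.
PV = PMT × [(1 − (1+r)^−n)/r] = 88,700 × [1 − (1+r)^−34] / r = A$992,764.37

A$992,764.37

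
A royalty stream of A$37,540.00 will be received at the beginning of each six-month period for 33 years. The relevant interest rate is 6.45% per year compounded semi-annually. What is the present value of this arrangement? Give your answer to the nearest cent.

This is an annuity due: 66 payments of A$37,540.00 at the beginning of each six-month period.
Periodic rate r = 0.0645/2 per half-year; n is counted in half-years.
PV = PMT × [(1 − (1+r)^−n)/r] × (1+r) = 37,540 × [1 − (1+r)^−66] / r × (1+r) = A$1,053,678.36

A$1,053,678.36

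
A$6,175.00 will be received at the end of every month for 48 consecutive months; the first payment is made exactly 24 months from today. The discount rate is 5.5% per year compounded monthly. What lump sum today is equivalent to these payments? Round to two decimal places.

Ordinary annuity of 48 payments, first payment at period 24.
Periodic rate r = 0.055/12 per month; n is counted in months.
The ordinary-annuity PV formula values the stream one period before the first payment (period 23); discount that back 23 periods:
PV₀ = 6,175 × [1 − (1+r)^−48] / r × (1+r)^−23 = A$239,009.84

A$239,009.84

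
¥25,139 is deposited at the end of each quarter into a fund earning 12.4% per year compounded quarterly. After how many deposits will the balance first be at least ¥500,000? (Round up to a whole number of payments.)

Periodic rate r = 0.124/4 per quarter; n is counted in quarters.
Ordinary annuity FV: 500,000 = 25,139 × [((1+r)^n − 1)/r].
(1+r)^n = 1 + 500,000 × r / 25,139, so n = ln(1 + 500,000·r/25,139) / ln(1+r) = 15.73.
Round up to a whole number of payments: n = 16.

16 payments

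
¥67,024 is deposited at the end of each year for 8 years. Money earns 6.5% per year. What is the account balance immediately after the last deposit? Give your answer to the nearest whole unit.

¥675,391

This is an ordinary annuity: 8 deposits of ¥67,024 at the end of each year.
Periodic rate r = 0.065 per year.
FV = PMT × [((1+r)^n − 1)/r] = 67,024 × [(1+r)^8 − 1] / r = ¥675,391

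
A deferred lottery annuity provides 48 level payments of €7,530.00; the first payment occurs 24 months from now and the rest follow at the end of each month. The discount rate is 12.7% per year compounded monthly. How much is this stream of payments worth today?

€221,548.62

Ordinary annuity of 48 payments, first payment at period 24.
Periodic rate r = 0.127/12 per month; n is counted in months.
The ordinary-annuity PV formula values the stream one period before the first payment (period 23); discount that back 23 periods:
PV₀ = 7,530 × [1 − (1+r)^−48] / r × (1+r)^−23 = €221,548.62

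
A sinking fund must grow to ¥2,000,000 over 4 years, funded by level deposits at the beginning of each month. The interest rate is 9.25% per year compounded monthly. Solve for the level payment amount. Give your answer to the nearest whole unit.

Level annuity due; solve FV = PMT × [((1+r)^n − 1)/r] × (1+r) for PMT.
Periodic rate r = 0.0925/12 per month; n is counted in months.
With n = 48: PMT = 2,000,000 / ([((1+r)^n − 1)/r] × (1+r)) = ¥34,327

¥34,327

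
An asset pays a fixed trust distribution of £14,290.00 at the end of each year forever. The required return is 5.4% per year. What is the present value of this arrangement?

Periodic rate r = 0.054 per year.
Level perpetuity: PV = PMT / r = 14,290 / (0.054) = £264,629.63.

£264,629.63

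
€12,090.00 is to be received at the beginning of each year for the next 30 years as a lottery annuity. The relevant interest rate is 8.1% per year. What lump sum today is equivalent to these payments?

This is an annuity due: 30 payments of €12,090.00 at the beginning of each year.
Periodic rate r = 0.081 per year.
PV = PMT × [(1 − (1+r)^−n)/r] × (1+r) = 12,090 × [1 − (1+r)^−30] / r × (1+r) = €145,753.87

€145,753.87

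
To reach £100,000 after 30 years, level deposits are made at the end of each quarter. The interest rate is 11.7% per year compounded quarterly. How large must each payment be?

£94.95

Level ordinary annuity; solve FV = PMT × [((1+r)^n − 1)/r] for PMT.
Periodic rate r = 0.117/4 per quarter; n is counted in quarters.
With n = 120: PMT = 100,000 / ([((1+r)^n − 1)/r]) = £94.95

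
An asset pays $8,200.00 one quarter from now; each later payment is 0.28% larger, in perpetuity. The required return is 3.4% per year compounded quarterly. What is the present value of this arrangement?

$1,438,596.49

Periodic rate r = 0.034/4 per quarter.
Growing perpetuity (Gordon): PV = PMT₁ / (r − g) = 8,200 / (r − 0.0028) = $1,438,596.49.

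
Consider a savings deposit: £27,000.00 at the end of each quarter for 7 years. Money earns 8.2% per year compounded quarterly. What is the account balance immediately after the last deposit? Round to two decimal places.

£1,007,665.59

This is an ordinary annuity: 28 deposits of £27,000.00 at the end of each quarter.
Periodic rate r = 0.082/4 per quarter; n is counted in quarters.
FV = PMT × [((1+r)^n − 1)/r] = 27,000 × [(1+r)^28 − 1] / r = £1,007,665.59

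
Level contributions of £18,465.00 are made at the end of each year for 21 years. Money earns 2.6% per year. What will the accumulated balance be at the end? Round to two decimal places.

£507,312.09

This is an ordinary annuity: 21 deposits of £18,465.00 at the end of each year.
Periodic rate r = 0.026 per year.
FV = PMT × [((1+r)^n − 1)/r] = 18,465 × [(1+r)^21 − 1] / r = £507,312.09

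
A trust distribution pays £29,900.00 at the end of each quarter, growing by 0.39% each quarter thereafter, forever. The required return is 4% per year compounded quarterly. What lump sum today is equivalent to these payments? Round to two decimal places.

£4,901,639.34

Periodic rate r = 0.04/4 per quarter.
Growing perpetuity (Gordon): PV = PMT₁ / (r − g) = 29,900 / (r − 0.0039) = £4,901,639.34.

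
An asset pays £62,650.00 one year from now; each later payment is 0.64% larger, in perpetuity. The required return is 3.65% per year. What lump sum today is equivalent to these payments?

Periodic rate r = 0.0365 per year.
Growing perpetuity (Gordon): PV = PMT₁ / (r − g) = 62,650 / (r − 0.0064) = £2,081,395.35.

£2,081,395.35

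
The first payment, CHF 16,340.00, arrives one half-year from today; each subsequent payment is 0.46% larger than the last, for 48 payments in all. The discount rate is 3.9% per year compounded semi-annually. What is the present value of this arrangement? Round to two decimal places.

Periodic rate r = 0.039/2 per half-year; n is counted in half-years.
Growing ordinary annuity: PV = PMT₁ × [1 − ((1+g)/(1+r))^n] / (r − g) = 16,340 × [1 − ((1+0.0046)/(1+r))^48] / (r − 0.0046) = CHF 555,701.82.

CHF 555,701.82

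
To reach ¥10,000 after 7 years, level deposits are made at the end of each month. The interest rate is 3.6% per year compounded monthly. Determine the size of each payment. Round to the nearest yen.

Level ordinary annuity; solve FV = PMT × [((1+r)^n − 1)/r] for PMT.
Periodic rate r = 0.036/12 per month; n is counted in months.
With n = 84: PMT = 10,000 / ([((1+r)^n − 1)/r]) = ¥105

¥105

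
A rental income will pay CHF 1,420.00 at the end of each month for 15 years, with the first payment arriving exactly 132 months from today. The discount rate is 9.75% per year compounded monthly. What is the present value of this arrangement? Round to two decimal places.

Ordinary annuity of 180 payments, first payment at period 132.
Periodic rate r = 0.0975/12 per month; n is counted in months.
The ordinary-annuity PV formula values the stream one period before the first payment (period 131); discount that back 131 periods:
PV₀ = 1,420 × [1 − (1+r)^−180] / r × (1+r)^−131 = CHF 46,436.48

CHF 46,436.48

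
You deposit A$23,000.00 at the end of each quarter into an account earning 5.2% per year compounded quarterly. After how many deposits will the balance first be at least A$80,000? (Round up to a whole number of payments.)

Periodic rate r = 0.052/4 per quarter; n is counted in quarters.
Ordinary annuity FV: 80,000 = 23,000 × [((1+r)^n − 1)/r].
(1+r)^n = 1 + 80,000 × r / 23,000, so n = ln(1 + 80,000·r/23,000) / ln(1+r) = 3.42.
Round up to a whole number of payments: n = 4.

4 payments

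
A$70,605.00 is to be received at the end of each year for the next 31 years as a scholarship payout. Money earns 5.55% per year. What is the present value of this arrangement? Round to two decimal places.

A$1,033,745.22

This is an ordinary annuity: 31 payments of A$70,605.00 at the end of each year.
Periodic rate r = 0.0555 per year.
PV = PMT × [(1 − (1+r)^−n)/r] = 70,605 × [1 − (1+r)^−31] / r = A$1,033,745.22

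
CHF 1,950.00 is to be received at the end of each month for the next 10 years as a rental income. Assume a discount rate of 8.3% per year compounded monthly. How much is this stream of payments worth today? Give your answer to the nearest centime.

CHF 158,641.58

This is an ordinary annuity: 120 payments of CHF 1,950.00 at the end of each month.
Periodic rate r = 0.083/12 per month; n is counted in months.
PV = PMT × [(1 − (1+r)^−n)/r] = 1,950 × [1 − (1+r)^−120] / r = CHF 158,641.58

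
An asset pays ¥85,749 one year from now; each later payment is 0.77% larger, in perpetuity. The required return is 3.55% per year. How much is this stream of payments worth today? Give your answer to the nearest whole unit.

Periodic rate r = 0.0355 per year.
Growing perpetuity (Gordon): PV = PMT₁ / (r − g) = 85,749 / (r − 0.0077) = ¥3,084,496.

¥3,084,496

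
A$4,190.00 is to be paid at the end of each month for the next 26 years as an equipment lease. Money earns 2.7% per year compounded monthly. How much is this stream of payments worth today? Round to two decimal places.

This is an ordinary annuity: 312 payments of A$4,190.00 at the end of each month.
Periodic rate r = 0.027/12 per month; n is counted in months.
PV = PMT × [(1 − (1+r)^−n)/r] = 4,190 × [1 − (1+r)^−312] / r = A$938,589.63

A$938,589.63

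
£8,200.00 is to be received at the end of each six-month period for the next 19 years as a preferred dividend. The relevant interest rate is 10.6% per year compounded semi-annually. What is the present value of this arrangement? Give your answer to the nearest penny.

This is an ordinary annuity: 38 payments of £8,200.00 at the end of each six-month period.
Periodic rate r = 0.106/2 per half-year; n is counted in half-years.
PV = PMT × [(1 − (1+r)^−n)/r] = 8,200 × [1 − (1+r)^−38] / r = £132,976.96

£132,976.96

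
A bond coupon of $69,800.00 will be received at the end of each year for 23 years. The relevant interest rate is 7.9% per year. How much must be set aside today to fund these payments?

This is an ordinary annuity: 23 payments of $69,800.00 at the end of each year.
Periodic rate r = 0.079 per year.
PV = PMT × [(1 − (1+r)^−n)/r] = 69,800 × [1 − (1+r)^−23] / r = $729,822.63

$729,822.63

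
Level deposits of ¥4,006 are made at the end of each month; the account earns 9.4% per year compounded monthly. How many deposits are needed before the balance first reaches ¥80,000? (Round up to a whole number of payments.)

19 payments

Periodic rate r = 0.094/12 per month; n is counted in months.
Ordinary annuity FV: 80,000 = 4,006 × [((1+r)^n − 1)/r].
(1+r)^n = 1 + 80,000 × r / 4,006, so n = ln(1 + 80,000·r/4,006) / ln(1+r) = 18.63.
Round up to a whole number of payments: n = 19.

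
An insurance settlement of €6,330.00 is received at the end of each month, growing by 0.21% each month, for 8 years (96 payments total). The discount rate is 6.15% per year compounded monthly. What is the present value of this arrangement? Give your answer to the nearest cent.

€525,763.71

Periodic rate r = 0.0615/12 per month; n is counted in months.
Growing ordinary annuity: PV = PMT₁ × [1 − ((1+g)/(1+r))^n] / (r − g) = 6,330 × [1 − ((1+0.0021)/(1+r))^96] / (r − 0.0021) = €525,763.71.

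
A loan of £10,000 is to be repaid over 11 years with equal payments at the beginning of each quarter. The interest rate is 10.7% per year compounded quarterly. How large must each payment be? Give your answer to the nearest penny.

Level annuity due; solve PV = PMT × [(1 − (1+r)^−n)/r] × (1+r) for PMT.
Periodic rate r = 0.107/4 per quarter; n is counted in quarters.
With n = 44: PMT = 10,000 / ([(1 − (1+r)^−n)/r] × (1+r)) = £379.23

£379.23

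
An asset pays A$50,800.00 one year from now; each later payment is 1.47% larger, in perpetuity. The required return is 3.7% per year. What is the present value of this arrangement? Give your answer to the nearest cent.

A$2,278,026.91

Periodic rate r = 0.037 per year.
Growing perpetuity (Gordon): PV = PMT₁ / (r − g) = 50,800 / (r − 0.0147) = A$2,278,026.91.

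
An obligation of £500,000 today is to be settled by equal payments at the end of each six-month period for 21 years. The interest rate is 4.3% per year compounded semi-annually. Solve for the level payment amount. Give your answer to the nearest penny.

Level ordinary annuity; solve PV = PMT × [(1 − (1+r)^−n)/r] for PMT.
Periodic rate r = 0.043/2 per half-year; n is counted in half-years.
With n = 42: PMT = 500,000 / ([(1 − (1+r)^−n)/r]) = £18,197.20

£18,197.20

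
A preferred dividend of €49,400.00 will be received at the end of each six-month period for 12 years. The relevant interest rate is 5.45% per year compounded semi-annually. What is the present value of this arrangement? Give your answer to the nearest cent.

€861,948.42

This is an ordinary annuity: 24 payments of €49,400.00 at the end of each six-month period.
Periodic rate r = 0.0545/2 per half-year; n is counted in half-years.
PV = PMT × [(1 − (1+r)^−n)/r] = 49,400 × [1 − (1+r)^−24] / r = €861,948.42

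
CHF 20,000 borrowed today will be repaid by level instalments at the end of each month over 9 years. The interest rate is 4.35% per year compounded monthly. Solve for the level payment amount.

Level ordinary annuity; solve PV = PMT × [(1 − (1+r)^−n)/r] for PMT.
Periodic rate r = 0.0435/12 per month; n is counted in months.
With n = 108: PMT = 20,000 / ([(1 − (1+r)^−n)/r]) = CHF 224.13

CHF 224.13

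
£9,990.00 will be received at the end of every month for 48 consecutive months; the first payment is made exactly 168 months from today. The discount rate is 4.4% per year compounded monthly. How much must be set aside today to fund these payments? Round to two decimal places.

£238,218.46

Ordinary annuity of 48 payments, first payment at period 168.
Periodic rate r = 0.044/12 per month; n is counted in months.
The ordinary-annuity PV formula values the stream one period before the first payment (period 167); discount that back 167 periods:
PV₀ = 9,990 × [1 − (1+r)^−48] / r × (1+r)^−167 = £238,218.46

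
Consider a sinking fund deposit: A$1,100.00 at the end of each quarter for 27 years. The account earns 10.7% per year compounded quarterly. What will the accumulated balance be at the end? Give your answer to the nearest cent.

A$670,514.23

This is an ordinary annuity: 108 deposits of A$1,100.00 at the end of each quarter.
Periodic rate r = 0.107/4 per quarter; n is counted in quarters.
FV = PMT × [((1+r)^n − 1)/r] = 1,100 × [(1+r)^108 − 1] / r = A$670,514.23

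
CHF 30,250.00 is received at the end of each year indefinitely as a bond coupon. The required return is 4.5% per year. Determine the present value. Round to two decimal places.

Periodic rate r = 0.045 per year.
Level perpetuity: PV = PMT / r = 30,250 / (0.045) = CHF 672,222.22.

CHF 672,222.22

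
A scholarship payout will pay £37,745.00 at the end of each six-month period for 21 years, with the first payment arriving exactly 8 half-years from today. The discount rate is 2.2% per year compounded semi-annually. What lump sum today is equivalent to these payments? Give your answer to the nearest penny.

Ordinary annuity of 42 payments, first payment at period 8.
Periodic rate r = 0.022/2 per half-year; n is counted in half-years.
The ordinary-annuity PV formula values the stream one period before the first payment (period 7); discount that back 7 periods:
PV₀ = 37,745 × [1 − (1+r)^−42] / r × (1+r)^−7 = £1,170,879.65

£1,170,879.65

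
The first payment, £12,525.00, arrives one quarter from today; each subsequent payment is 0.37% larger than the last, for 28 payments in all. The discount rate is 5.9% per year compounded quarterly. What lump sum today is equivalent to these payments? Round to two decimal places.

Periodic rate r = 0.059/4 per quarter; n is counted in quarters.
Growing ordinary annuity: PV = PMT₁ × [1 − ((1+g)/(1+r))^n] / (r − g) = 12,525 × [1 − ((1+0.0037)/(1+r))^28] / (r − 0.0037) = £299,281.34.

£299,281.34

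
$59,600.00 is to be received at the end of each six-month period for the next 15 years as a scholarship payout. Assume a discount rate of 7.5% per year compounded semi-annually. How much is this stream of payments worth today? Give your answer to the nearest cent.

$1,062,623.01

This is an ordinary annuity: 30 payments of $59,600.00 at the end of each six-month period.
Periodic rate r = 0.075/2 per half-year; n is counted in half-years.
PV = PMT × [(1 − (1+r)^−n)/r] = 59,600 × [1 − (1+r)^−30] / r = $1,062,623.01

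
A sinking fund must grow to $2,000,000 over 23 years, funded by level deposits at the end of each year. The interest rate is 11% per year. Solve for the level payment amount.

$21,942.36

Level ordinary annuity; solve FV = PMT × [((1+r)^n − 1)/r] for PMT.
Periodic rate r = 0.11 per year.
With n = 23: PMT = 2,000,000 / ([((1+r)^n − 1)/r]) = $21,942.36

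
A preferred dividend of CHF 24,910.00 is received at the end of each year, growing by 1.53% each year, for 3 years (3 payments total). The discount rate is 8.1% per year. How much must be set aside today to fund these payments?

Periodic rate r = 0.081 per year.
Growing ordinary annuity: PV = PMT₁ × [1 − ((1+g)/(1+r))^n] / (r − g) = 24,910 × [1 − ((1+0.0153)/(1+r))^3] / (r − 0.0153) = CHF 65,014.01.

CHF 65,014.01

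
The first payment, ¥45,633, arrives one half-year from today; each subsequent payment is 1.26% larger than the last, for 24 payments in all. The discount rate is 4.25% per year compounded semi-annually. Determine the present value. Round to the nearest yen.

Periodic rate r = 0.0425/2 per half-year; n is counted in half-years.
Growing ordinary annuity: PV = PMT₁ × [1 − ((1+g)/(1+r))^n] / (r − g) = 45,633 × [1 − ((1+0.0126)/(1+r))^24] / (r − 0.0126) = ¥974,155.

¥974,155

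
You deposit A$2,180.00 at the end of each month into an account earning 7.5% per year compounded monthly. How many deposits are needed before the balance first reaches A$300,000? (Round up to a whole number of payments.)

100 payments

Periodic rate r = 0.075/12 per month; n is counted in months.
Ordinary annuity FV: 300,000 = 2,180 × [((1+r)^n − 1)/r].
(1+r)^n = 1 + 300,000 × r / 2,180, so n = ln(1 + 300,000·r/2,180) / ln(1+r) = 99.61.
Round up to a whole number of payments: n = 100.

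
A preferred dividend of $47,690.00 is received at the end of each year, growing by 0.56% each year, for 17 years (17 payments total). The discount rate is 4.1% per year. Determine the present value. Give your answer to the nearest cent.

$599,020.87

Periodic rate r = 0.041 per year.
Growing ordinary annuity: PV = PMT₁ × [1 − ((1+g)/(1+r))^n] / (r − g) = 47,690 × [1 − ((1+0.0056)/(1+r))^17] / (r − 0.0056) = $599,020.87.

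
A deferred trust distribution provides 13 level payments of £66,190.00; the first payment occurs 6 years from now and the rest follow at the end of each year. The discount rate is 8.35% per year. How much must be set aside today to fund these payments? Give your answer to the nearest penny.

Ordinary annuity of 13 payments, first payment at period 6.
Periodic rate r = 0.0835 per year.
The ordinary-annuity PV formula values the stream one period before the first payment (period 5); discount that back 5 periods:
PV₀ = 66,190 × [1 − (1+r)^−13] / r × (1+r)^−5 = £343,689.07

£343,689.07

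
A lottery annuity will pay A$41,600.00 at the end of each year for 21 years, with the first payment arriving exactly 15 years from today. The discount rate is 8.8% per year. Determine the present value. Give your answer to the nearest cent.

A$120,451.90

Ordinary annuity of 21 payments, first payment at period 15.
Periodic rate r = 0.088 per year.
The ordinary-annuity PV formula values the stream one period before the first payment (period 14); discount that back 14 periods:
PV₀ = 41,600 × [1 − (1+r)^−21] / r × (1+r)^−14 = A$120,451.90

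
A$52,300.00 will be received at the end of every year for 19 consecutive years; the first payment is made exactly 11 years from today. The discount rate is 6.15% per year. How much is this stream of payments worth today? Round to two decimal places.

A$317,552.61

Ordinary annuity of 19 payments, first payment at period 11.
Periodic rate r = 0.0615 per year.
The ordinary-annuity PV formula values the stream one period before the first payment (period 10); discount that back 10 periods:
PV₀ = 52,300 × [1 − (1+r)^−19] / r × (1+r)^−10 = A$317,552.61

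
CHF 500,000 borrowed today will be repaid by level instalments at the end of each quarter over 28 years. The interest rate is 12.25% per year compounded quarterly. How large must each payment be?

Level ordinary annuity; solve PV = PMT × [(1 − (1+r)^−n)/r] for PMT.
Periodic rate r = 0.1225/4 per quarter; n is counted in quarters.
With n = 112: PMT = 500,000 / ([(1 − (1+r)^−n)/r]) = CHF 15,853.05

CHF 15,853.05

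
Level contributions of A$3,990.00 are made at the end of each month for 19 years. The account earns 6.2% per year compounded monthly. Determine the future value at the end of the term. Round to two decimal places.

A$1,728,342.10

This is an ordinary annuity: 228 deposits of A$3,990.00 at the end of each month.
Periodic rate r = 0.062/12 per month; n is counted in months.
FV = PMT × [((1+r)^n − 1)/r] = 3,990 × [(1+r)^228 − 1] / r = A$1,728,342.10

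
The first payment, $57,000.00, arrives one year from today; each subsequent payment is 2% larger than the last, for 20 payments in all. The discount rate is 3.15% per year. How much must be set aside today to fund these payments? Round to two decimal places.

Periodic rate r = 0.0315 per year.
Growing ordinary annuity: PV = PMT₁ × [1 − ((1+g)/(1+r))^n] / (r − g) = 57,000 × [1 − ((1+0.02)/(1+r))^20] / (r − 0.02) = $995,604.17.

$995,604.17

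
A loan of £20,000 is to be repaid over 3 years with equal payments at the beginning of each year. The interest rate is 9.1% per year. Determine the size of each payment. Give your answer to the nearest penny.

Level annuity due; solve PV = PMT × [(1 − (1+r)^−n)/r] × (1+r) for PMT.
Periodic rate r = 0.091 per year.
With n = 3: PMT = 20,000 / ([(1 − (1+r)^−n)/r] × (1+r)) = £7,254.98

£7,254.98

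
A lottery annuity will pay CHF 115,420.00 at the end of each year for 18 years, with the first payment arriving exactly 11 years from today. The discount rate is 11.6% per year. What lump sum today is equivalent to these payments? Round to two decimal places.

CHF 285,983.34

Ordinary annuity of 18 payments, first payment at period 11.
Periodic rate r = 0.116 per year.
The ordinary-annuity PV formula values the stream one period before the first payment (period 10); discount that back 10 periods:
PV₀ = 115,420 × [1 − (1+r)^−18] / r × (1+r)^−10 = CHF 285,983.34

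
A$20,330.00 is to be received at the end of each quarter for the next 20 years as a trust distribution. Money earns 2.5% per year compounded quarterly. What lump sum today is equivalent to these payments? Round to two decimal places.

This is an ordinary annuity: 80 payments of A$20,330.00 at the end of each quarter.
Periodic rate r = 0.025/4 per quarter; n is counted in quarters.
PV = PMT × [(1 − (1+r)^−n)/r] = 20,330 × [1 − (1+r)^−80] / r = A$1,276,804.77

A$1,276,804.77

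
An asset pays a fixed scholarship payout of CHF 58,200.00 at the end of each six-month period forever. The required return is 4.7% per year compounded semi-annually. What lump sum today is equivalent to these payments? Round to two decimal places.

Periodic rate r = 0.047/2 per half-year.
Level perpetuity: PV = PMT / r = 58,200 / (0.047/2) = CHF 2,476,595.74.

CHF 2,476,595.74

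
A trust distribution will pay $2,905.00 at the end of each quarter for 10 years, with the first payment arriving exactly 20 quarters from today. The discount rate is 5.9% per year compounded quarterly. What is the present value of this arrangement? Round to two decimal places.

Ordinary annuity of 40 payments, first payment at period 20.
Periodic rate r = 0.059/4 per quarter; n is counted in quarters.
The ordinary-annuity PV formula values the stream one period before the first payment (period 19); discount that back 19 periods:
PV₀ = 2,905 × [1 − (1+r)^−40] / r × (1+r)^−19 = $66,101.17

$66,101.17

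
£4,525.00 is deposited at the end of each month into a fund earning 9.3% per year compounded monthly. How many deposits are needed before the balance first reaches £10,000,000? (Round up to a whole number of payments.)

Periodic rate r = 0.093/12 per month; n is counted in months.
Ordinary annuity FV: 10,000,000 = 4,525 × [((1+r)^n − 1)/r].
(1+r)^n = 1 + 10,000,000 × r / 4,525, so n = ln(1 + 10,000,000·r/4,525) / ln(1+r) = 375.31.
Round up to a whole number of payments: n = 376.

376 payments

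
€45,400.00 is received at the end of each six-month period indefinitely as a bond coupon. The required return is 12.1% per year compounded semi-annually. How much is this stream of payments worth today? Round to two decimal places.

€750,413.22

Periodic rate r = 0.121/2 per half-year.
Level perpetuity: PV = PMT / r = 45,400 / (0.121/2) = €750,413.22.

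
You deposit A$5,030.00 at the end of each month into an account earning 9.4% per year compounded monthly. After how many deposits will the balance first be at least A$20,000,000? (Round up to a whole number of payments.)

445 payments

Periodic rate r = 0.094/12 per month; n is counted in months.
Ordinary annuity FV: 20,000,000 = 5,030 × [((1+r)^n − 1)/r].
(1+r)^n = 1 + 20,000,000 × r / 5,030, so n = ln(1 + 20,000,000·r/5,030) / ln(1+r) = 444.75.
Round up to a whole number of payments: n = 445.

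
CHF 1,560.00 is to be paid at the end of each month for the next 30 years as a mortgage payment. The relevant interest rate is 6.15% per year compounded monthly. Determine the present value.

This is an ordinary annuity: 360 payments of CHF 1,560.00 at the end of each month.
Periodic rate r = 0.0615/12 per month; n is counted in months.
PV = PMT × [(1 − (1+r)^−n)/r] = 1,560 × [1 − (1+r)^−360] / r = CHF 256,061.70

CHF 256,061.70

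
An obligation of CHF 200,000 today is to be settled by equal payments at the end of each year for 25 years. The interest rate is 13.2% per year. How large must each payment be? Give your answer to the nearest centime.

CHF 27,645.86

Level ordinary annuity; solve PV = PMT × [(1 − (1+r)^−n)/r] for PMT.
Periodic rate r = 0.132 per year.
With n = 25: PMT = 200,000 / ([(1 − (1+r)^−n)/r]) = CHF 27,645.86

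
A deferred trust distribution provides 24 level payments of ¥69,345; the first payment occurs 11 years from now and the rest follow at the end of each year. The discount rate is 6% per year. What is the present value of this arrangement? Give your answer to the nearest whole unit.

Ordinary annuity of 24 payments, first payment at period 11.
Periodic rate r = 0.06 per year.
The ordinary-annuity PV formula values the stream one period before the first payment (period 10); discount that back 10 periods:
PV₀ = 69,345 × [1 − (1+r)^−24] / r × (1+r)^−10 = ¥485,974

¥485,974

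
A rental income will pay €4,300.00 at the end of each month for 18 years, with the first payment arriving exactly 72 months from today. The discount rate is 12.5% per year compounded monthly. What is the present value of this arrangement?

€176,698.96

Ordinary annuity of 216 payments, first payment at period 72.
Periodic rate r = 0.125/12 per month; n is counted in months.
The ordinary-annuity PV formula values the stream one period before the first payment (period 71); discount that back 71 periods:
PV₀ = 4,300 × [1 − (1+r)^−216] / r × (1+r)^−71 = €176,698.96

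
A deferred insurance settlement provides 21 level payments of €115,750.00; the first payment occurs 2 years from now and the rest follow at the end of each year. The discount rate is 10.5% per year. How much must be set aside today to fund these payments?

€875,066.20

Ordinary annuity of 21 payments, first payment at period 2.
Periodic rate r = 0.105 per year.
The ordinary-annuity PV formula values the stream one period before the first payment (period 1); discount that back 1 periods:
PV₀ = 115,750 × [1 − (1+r)^−21] / r × (1+r)^−1 = €875,066.20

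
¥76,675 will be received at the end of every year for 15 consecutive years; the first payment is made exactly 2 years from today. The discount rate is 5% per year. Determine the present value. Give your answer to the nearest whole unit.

¥757,962

Ordinary annuity of 15 payments, first payment at period 2.
Periodic rate r = 0.05 per year.
The ordinary-annuity PV formula values the stream one period before the first payment (period 1); discount that back 1 periods:
PV₀ = 76,675 × [1 − (1+r)^−15] / r × (1+r)^−1 = ¥757,962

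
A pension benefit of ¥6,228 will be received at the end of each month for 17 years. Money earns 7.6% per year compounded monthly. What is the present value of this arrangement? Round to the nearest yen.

This is an ordinary annuity: 204 payments of ¥6,228 at the end of each month.
Periodic rate r = 0.076/12 per month; n is counted in months.
PV = PMT × [(1 − (1+r)^−n)/r] = 6,228 × [1 − (1+r)^−204] / r = ¥712,114

¥712,114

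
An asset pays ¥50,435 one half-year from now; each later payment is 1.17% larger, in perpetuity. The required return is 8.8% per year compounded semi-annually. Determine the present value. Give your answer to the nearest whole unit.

Periodic rate r = 0.088/2 per half-year.
Growing perpetuity (Gordon): PV = PMT₁ / (r − g) = 50,435 / (r − 0.0117) = ¥1,561,455.

¥1,561,455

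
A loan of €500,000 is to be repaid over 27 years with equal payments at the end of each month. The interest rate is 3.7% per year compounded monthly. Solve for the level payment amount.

€2,442.49

Level ordinary annuity; solve PV = PMT × [(1 − (1+r)^−n)/r] for PMT.
Periodic rate r = 0.037/12 per month; n is counted in months.
With n = 324: PMT = 500,000 / ([(1 − (1+r)^−n)/r]) = €2,442.49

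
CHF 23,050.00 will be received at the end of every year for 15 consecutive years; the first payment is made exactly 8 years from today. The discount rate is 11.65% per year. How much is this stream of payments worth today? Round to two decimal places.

Ordinary annuity of 15 payments, first payment at period 8.
Periodic rate r = 0.1165 per year.
The ordinary-annuity PV formula values the stream one period before the first payment (period 7); discount that back 7 periods:
PV₀ = 23,050 × [1 − (1+r)^−15] / r × (1+r)^−7 = CHF 73,964.91

CHF 73,964.91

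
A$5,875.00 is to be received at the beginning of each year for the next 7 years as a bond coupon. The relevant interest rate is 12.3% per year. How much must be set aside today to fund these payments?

A$29,825.67

This is an annuity due: 7 payments of A$5,875.00 at the beginning of each year.
Periodic rate r = 0.123 per year.
PV = PMT × [(1 − (1+r)^−n)/r] × (1+r) = 5,875 × [1 − (1+r)^−7] / r × (1+r) = A$29,825.67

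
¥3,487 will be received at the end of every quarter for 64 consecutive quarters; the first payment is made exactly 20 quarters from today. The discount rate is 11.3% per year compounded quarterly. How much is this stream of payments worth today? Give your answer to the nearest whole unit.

¥60,479

Ordinary annuity of 64 payments, first payment at period 20.
Periodic rate r = 0.113/4 per quarter; n is counted in quarters.
The ordinary-annuity PV formula values the stream one period before the first payment (period 19); discount that back 19 periods:
PV₀ = 3,487 × [1 − (1+r)^−64] / r × (1+r)^−19 = ¥60,479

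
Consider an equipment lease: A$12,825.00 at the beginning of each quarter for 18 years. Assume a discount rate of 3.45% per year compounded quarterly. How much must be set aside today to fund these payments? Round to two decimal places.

This is an annuity due: 72 payments of A$12,825.00 at the beginning of each quarter.
Periodic rate r = 0.0345/4 per quarter; n is counted in quarters.
PV = PMT × [(1 − (1+r)^−n)/r] × (1+r) = 12,825 × [1 − (1+r)^−72] / r × (1+r) = A$691,639.76

A$691,639.76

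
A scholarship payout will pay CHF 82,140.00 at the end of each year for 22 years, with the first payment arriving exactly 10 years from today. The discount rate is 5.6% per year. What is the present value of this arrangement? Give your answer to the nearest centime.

Ordinary annuity of 22 payments, first payment at period 10.
Periodic rate r = 0.056 per year.
The ordinary-annuity PV formula values the stream one period before the first payment (period 9); discount that back 9 periods:
PV₀ = 82,140 × [1 − (1+r)^−22] / r × (1+r)^−9 = CHF 627,352.81

CHF 627,352.81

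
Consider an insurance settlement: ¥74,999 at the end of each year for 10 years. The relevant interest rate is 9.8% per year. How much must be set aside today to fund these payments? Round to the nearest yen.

¥464,823

This is an ordinary annuity: 10 payments of ¥74,999 at the end of each year.
Periodic rate r = 0.098 per year.
PV = PMT × [(1 − (1+r)^−n)/r] = 74,999 × [1 − (1+r)^−10] / r = ¥464,823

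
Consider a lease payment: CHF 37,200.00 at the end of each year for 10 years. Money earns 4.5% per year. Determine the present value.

This is an ordinary annuity: 10 payments of CHF 37,200.00 at the end of each year.
Periodic rate r = 0.045 per year.
PV = PMT × [(1 − (1+r)^−n)/r] = 37,200 × [1 − (1+r)^−10] / r = CHF 294,353.12

CHF 294,353.12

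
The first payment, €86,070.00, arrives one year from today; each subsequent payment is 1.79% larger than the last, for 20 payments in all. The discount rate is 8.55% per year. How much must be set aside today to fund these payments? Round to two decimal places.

Periodic rate r = 0.0855 per year.
Growing ordinary annuity: PV = PMT₁ × [1 − ((1+g)/(1+r))^n] / (r − g) = 86,070 × [1 − ((1+0.0179)/(1+r))^20] / (r − 0.0179) = €921,331.68.

€921,331.68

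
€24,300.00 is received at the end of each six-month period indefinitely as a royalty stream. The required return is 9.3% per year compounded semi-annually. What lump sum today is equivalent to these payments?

Periodic rate r = 0.093/2 per half-year.
Level perpetuity: PV = PMT / r = 24,300 / (0.093/2) = €522,580.65.

€522,580.65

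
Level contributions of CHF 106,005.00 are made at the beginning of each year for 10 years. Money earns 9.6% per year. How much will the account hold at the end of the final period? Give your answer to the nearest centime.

CHF 1,816,489.05

This is an annuity due: 10 deposits of CHF 106,005.00 at the beginning of each year.
Periodic rate r = 0.096 per year.
FV = PMT × [((1+r)^n − 1)/r] × (1+r) = 106,005 × [(1+r)^10 − 1] / r × (1+r) = CHF 1,816,489.05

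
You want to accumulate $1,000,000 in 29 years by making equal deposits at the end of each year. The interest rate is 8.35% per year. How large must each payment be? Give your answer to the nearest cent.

$9,042.83

Level ordinary annuity; solve FV = PMT × [((1+r)^n − 1)/r] for PMT.
Periodic rate r = 0.0835 per year.
With n = 29: PMT = 1,000,000 / ([((1+r)^n − 1)/r]) = $9,042.83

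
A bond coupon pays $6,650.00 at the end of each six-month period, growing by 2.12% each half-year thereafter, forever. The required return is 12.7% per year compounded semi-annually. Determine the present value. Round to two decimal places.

Periodic rate r = 0.127/2 per half-year.
Growing perpetuity (Gordon): PV = PMT₁ / (r − g) = 6,650 / (r − 0.0212) = $157,210.40.

$157,210.40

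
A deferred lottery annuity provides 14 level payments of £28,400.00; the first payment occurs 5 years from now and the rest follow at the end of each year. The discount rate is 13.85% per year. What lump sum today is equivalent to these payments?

Ordinary annuity of 14 payments, first payment at period 5.
Periodic rate r = 0.1385 per year.
The ordinary-annuity PV formula values the stream one period before the first payment (period 4); discount that back 4 periods:
PV₀ = 28,400 × [1 − (1+r)^−14] / r × (1+r)^−4 = £102,194.43

£102,194.43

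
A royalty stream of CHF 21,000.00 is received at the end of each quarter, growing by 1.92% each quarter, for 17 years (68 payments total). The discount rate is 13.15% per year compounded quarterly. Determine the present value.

CHF 915,231.40

Periodic rate r = 0.1315/4 per quarter; n is counted in quarters.
Growing ordinary annuity: PV = PMT₁ × [1 − ((1+g)/(1+r))^n] / (r − g) = 21,000 × [1 − ((1+0.0192)/(1+r))^68] / (r − 0.0192) = CHF 915,231.40.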